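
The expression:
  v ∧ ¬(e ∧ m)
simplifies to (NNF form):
v ∧ (¬e ∨ ¬m)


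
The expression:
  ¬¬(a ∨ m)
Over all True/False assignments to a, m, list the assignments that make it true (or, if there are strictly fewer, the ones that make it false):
is false only for:
  a=False, m=False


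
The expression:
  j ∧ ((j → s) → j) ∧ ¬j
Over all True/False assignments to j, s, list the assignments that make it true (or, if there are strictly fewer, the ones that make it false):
is never true.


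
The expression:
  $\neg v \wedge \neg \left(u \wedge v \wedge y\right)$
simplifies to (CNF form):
$\neg v$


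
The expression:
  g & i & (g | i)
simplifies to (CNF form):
g & i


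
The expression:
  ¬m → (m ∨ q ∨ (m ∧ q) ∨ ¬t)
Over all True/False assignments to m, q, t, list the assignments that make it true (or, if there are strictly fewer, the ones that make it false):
is false only for:
  m=False, q=False, t=True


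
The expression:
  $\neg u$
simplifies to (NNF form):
$\neg u$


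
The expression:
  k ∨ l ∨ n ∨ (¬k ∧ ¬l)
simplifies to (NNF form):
True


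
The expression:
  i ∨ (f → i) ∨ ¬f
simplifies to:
i ∨ ¬f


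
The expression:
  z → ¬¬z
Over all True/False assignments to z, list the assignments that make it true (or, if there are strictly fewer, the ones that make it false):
is always true.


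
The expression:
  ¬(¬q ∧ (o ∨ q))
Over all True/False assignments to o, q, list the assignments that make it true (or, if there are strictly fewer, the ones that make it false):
is false only for:
  o=True, q=False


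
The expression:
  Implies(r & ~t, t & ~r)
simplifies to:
t | ~r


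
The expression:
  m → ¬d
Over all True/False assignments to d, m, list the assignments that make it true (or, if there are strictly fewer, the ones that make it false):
is false only for:
  d=True, m=True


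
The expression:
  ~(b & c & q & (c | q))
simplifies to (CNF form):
~b | ~c | ~q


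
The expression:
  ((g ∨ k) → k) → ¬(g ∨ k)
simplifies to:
¬k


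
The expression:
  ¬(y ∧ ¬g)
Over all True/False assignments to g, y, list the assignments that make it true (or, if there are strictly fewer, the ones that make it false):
is false only for:
  g=False, y=True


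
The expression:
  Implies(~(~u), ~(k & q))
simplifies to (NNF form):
~k | ~q | ~u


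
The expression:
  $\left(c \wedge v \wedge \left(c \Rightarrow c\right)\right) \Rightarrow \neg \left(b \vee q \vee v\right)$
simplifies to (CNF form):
$\neg c \vee \neg v$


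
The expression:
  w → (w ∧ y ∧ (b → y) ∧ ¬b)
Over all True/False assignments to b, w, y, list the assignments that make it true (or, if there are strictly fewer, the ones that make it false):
is false only for:
  b=False, w=True, y=False;
  b=True, w=True, y=False;
  b=True, w=True, y=True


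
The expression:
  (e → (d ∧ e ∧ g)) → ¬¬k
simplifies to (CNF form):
(e ∨ k) ∧ (k ∨ ¬d ∨ ¬g)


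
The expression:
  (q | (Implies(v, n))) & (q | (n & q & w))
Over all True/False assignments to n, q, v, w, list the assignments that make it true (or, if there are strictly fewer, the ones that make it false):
is true only for:
  n=False, q=True, v=False, w=False;
  n=False, q=True, v=False, w=True;
  n=False, q=True, v=True, w=False;
  n=False, q=True, v=True, w=True;
  n=True, q=True, v=False, w=False;
  n=True, q=True, v=False, w=True;
  n=True, q=True, v=True, w=False;
  n=True, q=True, v=True, w=True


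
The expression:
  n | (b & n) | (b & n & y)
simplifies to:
n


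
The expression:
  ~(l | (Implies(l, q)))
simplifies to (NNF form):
False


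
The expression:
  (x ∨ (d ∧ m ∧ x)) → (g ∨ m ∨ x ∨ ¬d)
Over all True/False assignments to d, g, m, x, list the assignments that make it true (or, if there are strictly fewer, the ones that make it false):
is always true.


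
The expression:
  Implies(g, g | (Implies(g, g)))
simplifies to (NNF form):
True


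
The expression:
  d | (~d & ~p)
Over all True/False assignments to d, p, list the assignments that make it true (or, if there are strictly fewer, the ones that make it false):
is false only for:
  d=False, p=True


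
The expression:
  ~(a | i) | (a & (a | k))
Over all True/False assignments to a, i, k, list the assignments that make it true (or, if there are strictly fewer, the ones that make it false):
is false only for:
  a=False, i=True, k=False;
  a=False, i=True, k=True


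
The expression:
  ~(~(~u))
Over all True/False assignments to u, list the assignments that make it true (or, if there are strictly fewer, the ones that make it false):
is true only for:
  u=False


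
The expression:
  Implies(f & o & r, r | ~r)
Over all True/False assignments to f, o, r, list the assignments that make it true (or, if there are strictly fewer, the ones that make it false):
is always true.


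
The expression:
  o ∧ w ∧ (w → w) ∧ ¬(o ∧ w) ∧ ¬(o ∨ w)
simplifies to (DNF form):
False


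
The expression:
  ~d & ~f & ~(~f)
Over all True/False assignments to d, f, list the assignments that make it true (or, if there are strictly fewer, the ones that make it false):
is never true.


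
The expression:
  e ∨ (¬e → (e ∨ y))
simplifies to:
e ∨ y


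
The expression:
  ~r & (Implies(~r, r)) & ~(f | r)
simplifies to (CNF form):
False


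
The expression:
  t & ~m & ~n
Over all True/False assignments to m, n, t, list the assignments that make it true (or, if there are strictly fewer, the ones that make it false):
is true only for:
  m=False, n=False, t=True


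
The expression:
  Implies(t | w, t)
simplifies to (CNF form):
t | ~w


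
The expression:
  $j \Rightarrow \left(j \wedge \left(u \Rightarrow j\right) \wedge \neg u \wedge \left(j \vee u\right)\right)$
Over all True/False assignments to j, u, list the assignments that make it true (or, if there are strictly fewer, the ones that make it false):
is false only for:
  j=True, u=True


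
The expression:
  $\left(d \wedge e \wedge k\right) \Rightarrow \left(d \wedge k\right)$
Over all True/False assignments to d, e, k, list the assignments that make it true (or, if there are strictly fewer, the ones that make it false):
is always true.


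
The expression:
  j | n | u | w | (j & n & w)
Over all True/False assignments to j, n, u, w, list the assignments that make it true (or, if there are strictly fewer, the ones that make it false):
is false only for:
  j=False, n=False, u=False, w=False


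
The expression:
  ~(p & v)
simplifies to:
~p | ~v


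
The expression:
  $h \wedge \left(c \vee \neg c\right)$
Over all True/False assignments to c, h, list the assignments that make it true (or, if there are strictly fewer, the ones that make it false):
is true only for:
  c=False, h=True;
  c=True, h=True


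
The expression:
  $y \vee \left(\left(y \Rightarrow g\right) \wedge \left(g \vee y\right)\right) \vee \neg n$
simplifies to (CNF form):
$g \vee y \vee \neg n$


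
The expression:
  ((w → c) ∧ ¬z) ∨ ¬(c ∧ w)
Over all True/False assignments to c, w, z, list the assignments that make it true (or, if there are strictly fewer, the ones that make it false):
is false only for:
  c=True, w=True, z=True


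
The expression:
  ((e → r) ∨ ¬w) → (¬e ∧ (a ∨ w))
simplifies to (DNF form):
(a ∧ ¬e) ∨ (w ∧ ¬e) ∨ (w ∧ ¬r)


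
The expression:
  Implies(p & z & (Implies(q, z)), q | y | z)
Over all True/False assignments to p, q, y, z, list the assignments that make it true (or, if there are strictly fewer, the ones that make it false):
is always true.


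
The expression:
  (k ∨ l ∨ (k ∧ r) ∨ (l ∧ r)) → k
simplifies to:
k ∨ ¬l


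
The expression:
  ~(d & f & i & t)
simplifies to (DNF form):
~d | ~f | ~i | ~t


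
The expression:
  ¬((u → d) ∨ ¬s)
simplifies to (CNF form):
s ∧ u ∧ ¬d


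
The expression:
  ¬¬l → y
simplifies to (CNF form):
y ∨ ¬l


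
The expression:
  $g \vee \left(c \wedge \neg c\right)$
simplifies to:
$g$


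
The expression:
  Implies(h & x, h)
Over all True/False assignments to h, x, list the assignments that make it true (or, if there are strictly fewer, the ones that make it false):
is always true.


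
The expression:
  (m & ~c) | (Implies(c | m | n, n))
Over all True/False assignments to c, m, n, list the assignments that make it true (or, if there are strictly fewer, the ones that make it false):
is false only for:
  c=True, m=False, n=False;
  c=True, m=True, n=False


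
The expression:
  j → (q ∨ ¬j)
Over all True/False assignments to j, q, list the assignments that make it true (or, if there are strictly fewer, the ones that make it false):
is false only for:
  j=True, q=False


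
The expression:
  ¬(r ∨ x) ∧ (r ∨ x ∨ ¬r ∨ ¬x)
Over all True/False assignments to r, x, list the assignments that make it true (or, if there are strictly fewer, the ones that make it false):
is true only for:
  r=False, x=False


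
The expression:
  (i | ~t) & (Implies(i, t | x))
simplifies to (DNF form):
(i & t) | (x & ~t) | (~i & ~t)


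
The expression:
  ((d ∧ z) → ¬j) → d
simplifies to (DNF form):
d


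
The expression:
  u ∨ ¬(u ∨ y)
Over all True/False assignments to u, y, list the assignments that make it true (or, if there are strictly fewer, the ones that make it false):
is false only for:
  u=False, y=True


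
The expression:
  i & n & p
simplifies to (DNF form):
i & n & p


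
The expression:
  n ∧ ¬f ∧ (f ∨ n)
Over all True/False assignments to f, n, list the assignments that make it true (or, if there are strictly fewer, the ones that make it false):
is true only for:
  f=False, n=True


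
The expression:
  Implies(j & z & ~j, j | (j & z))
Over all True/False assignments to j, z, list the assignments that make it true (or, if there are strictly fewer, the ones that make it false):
is always true.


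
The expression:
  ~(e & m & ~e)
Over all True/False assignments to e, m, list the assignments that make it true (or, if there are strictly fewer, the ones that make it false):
is always true.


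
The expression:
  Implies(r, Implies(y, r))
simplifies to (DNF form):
True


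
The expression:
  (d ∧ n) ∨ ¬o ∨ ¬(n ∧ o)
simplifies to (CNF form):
d ∨ ¬n ∨ ¬o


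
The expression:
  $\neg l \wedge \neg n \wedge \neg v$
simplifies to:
$\neg l \wedge \neg n \wedge \neg v$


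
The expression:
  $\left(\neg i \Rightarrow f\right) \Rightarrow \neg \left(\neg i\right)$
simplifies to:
$i \vee \neg f$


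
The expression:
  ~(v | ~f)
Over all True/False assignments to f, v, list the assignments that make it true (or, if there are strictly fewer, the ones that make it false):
is true only for:
  f=True, v=False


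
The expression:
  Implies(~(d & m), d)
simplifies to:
d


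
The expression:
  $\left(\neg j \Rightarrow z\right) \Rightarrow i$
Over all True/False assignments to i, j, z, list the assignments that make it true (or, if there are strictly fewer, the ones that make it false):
is false only for:
  i=False, j=False, z=True;
  i=False, j=True, z=False;
  i=False, j=True, z=True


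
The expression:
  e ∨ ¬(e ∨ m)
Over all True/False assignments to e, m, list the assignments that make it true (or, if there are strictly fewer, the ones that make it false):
is false only for:
  e=False, m=True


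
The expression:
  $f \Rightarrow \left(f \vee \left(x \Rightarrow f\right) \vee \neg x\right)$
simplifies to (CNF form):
$\text{True}$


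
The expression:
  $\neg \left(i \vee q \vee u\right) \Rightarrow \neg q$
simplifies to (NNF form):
$\text{True}$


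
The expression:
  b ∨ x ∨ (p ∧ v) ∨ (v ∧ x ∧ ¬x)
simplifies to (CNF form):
(b ∨ p ∨ x) ∧ (b ∨ v ∨ x)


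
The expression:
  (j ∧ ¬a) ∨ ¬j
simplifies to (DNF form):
¬a ∨ ¬j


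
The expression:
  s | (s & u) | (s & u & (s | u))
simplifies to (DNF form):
s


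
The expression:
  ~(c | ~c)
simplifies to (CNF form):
False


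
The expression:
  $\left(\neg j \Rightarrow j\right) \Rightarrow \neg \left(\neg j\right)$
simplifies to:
$\text{True}$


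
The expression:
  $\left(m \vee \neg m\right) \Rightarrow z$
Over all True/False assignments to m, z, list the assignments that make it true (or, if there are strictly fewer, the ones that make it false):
is true only for:
  m=False, z=True;
  m=True, z=True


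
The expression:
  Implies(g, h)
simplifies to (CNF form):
h | ~g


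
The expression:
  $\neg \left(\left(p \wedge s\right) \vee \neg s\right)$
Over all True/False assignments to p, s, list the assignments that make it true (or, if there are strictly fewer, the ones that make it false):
is true only for:
  p=False, s=True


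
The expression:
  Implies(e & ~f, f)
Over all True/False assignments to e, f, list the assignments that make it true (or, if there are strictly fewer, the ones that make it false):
is false only for:
  e=True, f=False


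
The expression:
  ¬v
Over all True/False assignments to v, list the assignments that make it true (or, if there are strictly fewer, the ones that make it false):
is true only for:
  v=False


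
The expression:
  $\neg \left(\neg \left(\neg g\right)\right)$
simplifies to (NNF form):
$\neg g$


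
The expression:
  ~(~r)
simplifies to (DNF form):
r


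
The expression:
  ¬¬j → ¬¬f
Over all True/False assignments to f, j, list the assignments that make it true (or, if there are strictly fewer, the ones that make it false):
is false only for:
  f=False, j=True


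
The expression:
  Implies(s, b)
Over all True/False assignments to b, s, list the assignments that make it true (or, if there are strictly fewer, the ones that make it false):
is false only for:
  b=False, s=True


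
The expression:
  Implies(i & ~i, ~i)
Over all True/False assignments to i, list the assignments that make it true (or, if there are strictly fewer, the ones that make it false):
is always true.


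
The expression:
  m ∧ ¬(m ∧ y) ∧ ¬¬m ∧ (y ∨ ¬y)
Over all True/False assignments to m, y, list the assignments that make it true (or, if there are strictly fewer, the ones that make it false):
is true only for:
  m=True, y=False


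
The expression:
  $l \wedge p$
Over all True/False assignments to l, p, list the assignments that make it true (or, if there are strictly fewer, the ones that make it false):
is true only for:
  l=True, p=True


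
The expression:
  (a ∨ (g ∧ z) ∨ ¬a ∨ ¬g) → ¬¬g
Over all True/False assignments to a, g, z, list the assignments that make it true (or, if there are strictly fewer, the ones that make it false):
is true only for:
  a=False, g=True, z=False;
  a=False, g=True, z=True;
  a=True, g=True, z=False;
  a=True, g=True, z=True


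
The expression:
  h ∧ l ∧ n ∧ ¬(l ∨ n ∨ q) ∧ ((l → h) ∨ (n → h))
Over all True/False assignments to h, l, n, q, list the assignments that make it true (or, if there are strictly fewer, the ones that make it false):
is never true.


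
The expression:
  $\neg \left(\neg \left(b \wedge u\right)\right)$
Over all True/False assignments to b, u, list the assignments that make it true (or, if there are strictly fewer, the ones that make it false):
is true only for:
  b=True, u=True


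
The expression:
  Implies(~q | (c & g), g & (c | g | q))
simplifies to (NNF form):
g | q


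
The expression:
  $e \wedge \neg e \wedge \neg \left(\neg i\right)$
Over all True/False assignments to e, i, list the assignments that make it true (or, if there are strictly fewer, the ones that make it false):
is never true.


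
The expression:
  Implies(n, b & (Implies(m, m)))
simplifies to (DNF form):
b | ~n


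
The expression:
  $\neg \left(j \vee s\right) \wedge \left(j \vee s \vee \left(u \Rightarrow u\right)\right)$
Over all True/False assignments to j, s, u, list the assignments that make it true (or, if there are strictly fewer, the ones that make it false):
is true only for:
  j=False, s=False, u=False;
  j=False, s=False, u=True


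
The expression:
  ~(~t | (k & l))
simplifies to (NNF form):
t & (~k | ~l)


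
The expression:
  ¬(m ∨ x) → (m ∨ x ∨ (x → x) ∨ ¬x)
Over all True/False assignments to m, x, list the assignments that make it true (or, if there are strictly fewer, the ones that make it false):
is always true.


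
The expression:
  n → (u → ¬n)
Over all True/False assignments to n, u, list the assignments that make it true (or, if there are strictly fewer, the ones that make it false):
is false only for:
  n=True, u=True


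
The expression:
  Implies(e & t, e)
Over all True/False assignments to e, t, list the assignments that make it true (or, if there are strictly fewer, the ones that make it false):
is always true.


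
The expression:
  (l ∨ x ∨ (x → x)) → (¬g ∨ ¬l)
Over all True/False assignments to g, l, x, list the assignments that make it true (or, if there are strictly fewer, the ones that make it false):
is false only for:
  g=True, l=True, x=False;
  g=True, l=True, x=True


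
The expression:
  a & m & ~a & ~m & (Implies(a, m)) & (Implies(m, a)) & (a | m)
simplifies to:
False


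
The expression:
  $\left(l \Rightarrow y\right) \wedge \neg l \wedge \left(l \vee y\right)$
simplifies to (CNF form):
$y \wedge \neg l$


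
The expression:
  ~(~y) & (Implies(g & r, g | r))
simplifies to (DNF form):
y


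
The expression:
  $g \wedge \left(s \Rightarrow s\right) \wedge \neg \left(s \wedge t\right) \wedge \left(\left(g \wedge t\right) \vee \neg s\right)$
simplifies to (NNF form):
$g \wedge \neg s$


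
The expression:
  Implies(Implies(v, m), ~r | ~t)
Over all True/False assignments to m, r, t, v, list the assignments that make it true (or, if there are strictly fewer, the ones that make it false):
is false only for:
  m=False, r=True, t=True, v=False;
  m=True, r=True, t=True, v=False;
  m=True, r=True, t=True, v=True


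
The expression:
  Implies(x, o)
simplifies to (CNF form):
o | ~x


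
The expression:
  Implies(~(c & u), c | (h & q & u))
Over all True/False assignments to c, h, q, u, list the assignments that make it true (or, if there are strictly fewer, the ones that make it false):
is false only for:
  c=False, h=False, q=False, u=False;
  c=False, h=False, q=False, u=True;
  c=False, h=False, q=True, u=False;
  c=False, h=False, q=True, u=True;
  c=False, h=True, q=False, u=False;
  c=False, h=True, q=False, u=True;
  c=False, h=True, q=True, u=False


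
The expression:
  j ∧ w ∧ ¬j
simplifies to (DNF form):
False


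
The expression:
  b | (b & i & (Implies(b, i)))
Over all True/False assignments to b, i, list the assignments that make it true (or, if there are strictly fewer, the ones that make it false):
is true only for:
  b=True, i=False;
  b=True, i=True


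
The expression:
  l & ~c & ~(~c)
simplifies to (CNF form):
False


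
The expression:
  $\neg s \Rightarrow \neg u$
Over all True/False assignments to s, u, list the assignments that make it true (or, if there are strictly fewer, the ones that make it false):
is false only for:
  s=False, u=True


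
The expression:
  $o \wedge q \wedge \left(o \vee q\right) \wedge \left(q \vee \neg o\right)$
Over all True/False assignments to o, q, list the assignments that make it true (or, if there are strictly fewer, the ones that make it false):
is true only for:
  o=True, q=True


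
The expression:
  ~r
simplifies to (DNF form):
~r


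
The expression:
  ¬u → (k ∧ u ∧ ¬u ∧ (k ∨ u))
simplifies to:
u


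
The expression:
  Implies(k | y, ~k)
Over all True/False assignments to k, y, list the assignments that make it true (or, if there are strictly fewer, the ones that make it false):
is true only for:
  k=False, y=False;
  k=False, y=True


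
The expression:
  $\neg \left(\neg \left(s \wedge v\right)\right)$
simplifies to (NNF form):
$s \wedge v$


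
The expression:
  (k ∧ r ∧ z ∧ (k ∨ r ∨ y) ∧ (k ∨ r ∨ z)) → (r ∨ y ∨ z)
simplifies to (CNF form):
True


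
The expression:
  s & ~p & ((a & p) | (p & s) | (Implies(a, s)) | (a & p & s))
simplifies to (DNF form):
s & ~p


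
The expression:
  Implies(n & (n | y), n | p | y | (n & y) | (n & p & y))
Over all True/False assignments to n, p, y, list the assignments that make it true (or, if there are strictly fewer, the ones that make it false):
is always true.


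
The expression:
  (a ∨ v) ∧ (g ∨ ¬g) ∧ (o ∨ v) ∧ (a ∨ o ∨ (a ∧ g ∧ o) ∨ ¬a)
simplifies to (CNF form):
(a ∨ v) ∧ (o ∨ v)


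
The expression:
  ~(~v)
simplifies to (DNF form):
v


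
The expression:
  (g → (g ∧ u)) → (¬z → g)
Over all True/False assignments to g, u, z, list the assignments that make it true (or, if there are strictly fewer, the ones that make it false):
is false only for:
  g=False, u=False, z=False;
  g=False, u=True, z=False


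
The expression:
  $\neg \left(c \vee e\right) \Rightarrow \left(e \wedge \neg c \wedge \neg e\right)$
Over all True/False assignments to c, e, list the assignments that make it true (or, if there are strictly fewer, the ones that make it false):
is false only for:
  c=False, e=False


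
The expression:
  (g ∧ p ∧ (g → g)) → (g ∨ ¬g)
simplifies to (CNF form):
True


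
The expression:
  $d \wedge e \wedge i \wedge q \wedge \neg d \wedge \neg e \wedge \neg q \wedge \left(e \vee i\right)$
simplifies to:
$\text{False}$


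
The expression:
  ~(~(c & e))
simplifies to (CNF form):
c & e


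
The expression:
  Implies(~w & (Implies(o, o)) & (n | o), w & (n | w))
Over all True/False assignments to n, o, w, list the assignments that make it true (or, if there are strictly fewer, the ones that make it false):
is false only for:
  n=False, o=True, w=False;
  n=True, o=False, w=False;
  n=True, o=True, w=False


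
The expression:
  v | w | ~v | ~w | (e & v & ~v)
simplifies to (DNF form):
True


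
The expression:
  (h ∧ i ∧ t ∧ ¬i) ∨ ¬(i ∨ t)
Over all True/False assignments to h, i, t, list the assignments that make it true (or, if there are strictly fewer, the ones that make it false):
is true only for:
  h=False, i=False, t=False;
  h=True, i=False, t=False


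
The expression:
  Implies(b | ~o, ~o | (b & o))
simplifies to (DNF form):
True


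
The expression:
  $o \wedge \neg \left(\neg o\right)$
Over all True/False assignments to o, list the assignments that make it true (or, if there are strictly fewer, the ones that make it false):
is true only for:
  o=True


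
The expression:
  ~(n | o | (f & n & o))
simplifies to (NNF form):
~n & ~o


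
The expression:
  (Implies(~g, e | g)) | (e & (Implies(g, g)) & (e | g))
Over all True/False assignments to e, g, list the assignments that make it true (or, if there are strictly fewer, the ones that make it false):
is false only for:
  e=False, g=False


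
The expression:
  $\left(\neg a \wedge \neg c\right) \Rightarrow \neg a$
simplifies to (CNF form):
$\text{True}$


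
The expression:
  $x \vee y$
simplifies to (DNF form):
$x \vee y$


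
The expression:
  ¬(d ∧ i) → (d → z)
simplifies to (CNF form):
i ∨ z ∨ ¬d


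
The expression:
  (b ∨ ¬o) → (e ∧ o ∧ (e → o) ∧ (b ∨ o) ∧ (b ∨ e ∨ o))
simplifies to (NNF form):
o ∧ (e ∨ ¬b)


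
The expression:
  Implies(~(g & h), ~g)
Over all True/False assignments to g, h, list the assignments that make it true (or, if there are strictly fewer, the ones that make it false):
is false only for:
  g=True, h=False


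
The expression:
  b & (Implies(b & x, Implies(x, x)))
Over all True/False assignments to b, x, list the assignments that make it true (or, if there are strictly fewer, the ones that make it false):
is true only for:
  b=True, x=False;
  b=True, x=True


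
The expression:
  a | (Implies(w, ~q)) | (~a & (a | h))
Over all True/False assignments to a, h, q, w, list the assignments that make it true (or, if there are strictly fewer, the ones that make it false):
is false only for:
  a=False, h=False, q=True, w=True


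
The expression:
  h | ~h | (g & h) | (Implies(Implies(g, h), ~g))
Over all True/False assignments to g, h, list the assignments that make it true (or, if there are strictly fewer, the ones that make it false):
is always true.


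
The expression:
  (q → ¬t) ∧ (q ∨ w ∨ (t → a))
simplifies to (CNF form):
(¬q ∨ ¬t) ∧ (a ∨ w ∨ ¬t)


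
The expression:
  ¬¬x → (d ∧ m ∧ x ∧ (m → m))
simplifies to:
(d ∧ m) ∨ ¬x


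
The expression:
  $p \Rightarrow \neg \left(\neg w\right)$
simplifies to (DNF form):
$w \vee \neg p$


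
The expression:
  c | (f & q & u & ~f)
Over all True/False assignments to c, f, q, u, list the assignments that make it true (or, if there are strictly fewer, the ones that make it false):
is true only for:
  c=True, f=False, q=False, u=False;
  c=True, f=False, q=False, u=True;
  c=True, f=False, q=True, u=False;
  c=True, f=False, q=True, u=True;
  c=True, f=True, q=False, u=False;
  c=True, f=True, q=False, u=True;
  c=True, f=True, q=True, u=False;
  c=True, f=True, q=True, u=True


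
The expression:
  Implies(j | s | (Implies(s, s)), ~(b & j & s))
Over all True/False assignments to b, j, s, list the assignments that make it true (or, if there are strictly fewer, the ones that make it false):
is false only for:
  b=True, j=True, s=True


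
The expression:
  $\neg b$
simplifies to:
$\neg b$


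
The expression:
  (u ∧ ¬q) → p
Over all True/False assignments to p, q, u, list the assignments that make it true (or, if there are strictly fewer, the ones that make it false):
is false only for:
  p=False, q=False, u=True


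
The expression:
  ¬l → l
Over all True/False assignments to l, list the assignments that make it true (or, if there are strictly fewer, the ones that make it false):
is true only for:
  l=True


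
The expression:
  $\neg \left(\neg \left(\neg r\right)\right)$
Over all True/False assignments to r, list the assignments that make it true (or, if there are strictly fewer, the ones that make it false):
is true only for:
  r=False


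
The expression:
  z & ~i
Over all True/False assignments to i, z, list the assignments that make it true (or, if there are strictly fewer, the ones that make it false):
is true only for:
  i=False, z=True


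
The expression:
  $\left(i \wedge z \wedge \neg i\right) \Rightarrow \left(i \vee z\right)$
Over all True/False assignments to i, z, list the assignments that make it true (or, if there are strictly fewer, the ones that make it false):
is always true.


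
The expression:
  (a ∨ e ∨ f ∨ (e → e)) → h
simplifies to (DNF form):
h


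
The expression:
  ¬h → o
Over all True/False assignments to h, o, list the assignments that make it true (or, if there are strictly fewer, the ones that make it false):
is false only for:
  h=False, o=False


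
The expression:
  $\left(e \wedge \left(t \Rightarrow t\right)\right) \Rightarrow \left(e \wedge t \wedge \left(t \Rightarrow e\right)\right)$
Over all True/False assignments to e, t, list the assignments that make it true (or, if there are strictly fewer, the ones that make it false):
is false only for:
  e=True, t=False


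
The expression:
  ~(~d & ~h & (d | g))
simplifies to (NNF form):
d | h | ~g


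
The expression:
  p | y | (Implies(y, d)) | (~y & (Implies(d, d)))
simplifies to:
True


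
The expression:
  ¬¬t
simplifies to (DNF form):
t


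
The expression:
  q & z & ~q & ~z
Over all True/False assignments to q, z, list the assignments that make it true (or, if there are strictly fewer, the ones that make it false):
is never true.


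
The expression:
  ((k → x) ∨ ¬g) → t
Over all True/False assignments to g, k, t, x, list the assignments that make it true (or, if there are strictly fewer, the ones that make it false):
is false only for:
  g=False, k=False, t=False, x=False;
  g=False, k=False, t=False, x=True;
  g=False, k=True, t=False, x=False;
  g=False, k=True, t=False, x=True;
  g=True, k=False, t=False, x=False;
  g=True, k=False, t=False, x=True;
  g=True, k=True, t=False, x=True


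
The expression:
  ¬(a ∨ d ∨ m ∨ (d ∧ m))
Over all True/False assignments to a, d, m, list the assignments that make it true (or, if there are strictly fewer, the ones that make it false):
is true only for:
  a=False, d=False, m=False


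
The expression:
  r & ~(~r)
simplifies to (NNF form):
r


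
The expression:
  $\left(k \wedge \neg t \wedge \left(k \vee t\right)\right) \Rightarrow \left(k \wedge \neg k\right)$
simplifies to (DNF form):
$t \vee \neg k$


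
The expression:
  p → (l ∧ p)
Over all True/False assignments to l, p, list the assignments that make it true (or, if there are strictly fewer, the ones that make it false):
is false only for:
  l=False, p=True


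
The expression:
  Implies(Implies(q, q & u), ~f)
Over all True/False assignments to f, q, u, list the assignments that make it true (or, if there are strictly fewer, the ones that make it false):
is false only for:
  f=True, q=False, u=False;
  f=True, q=False, u=True;
  f=True, q=True, u=True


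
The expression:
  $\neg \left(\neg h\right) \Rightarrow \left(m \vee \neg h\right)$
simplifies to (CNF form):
$m \vee \neg h$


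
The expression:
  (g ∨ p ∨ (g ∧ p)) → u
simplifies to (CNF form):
(u ∨ ¬g) ∧ (u ∨ ¬p)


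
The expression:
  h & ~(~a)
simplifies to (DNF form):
a & h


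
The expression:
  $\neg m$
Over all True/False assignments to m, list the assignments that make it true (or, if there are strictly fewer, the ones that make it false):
is true only for:
  m=False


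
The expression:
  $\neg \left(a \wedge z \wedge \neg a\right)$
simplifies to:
$\text{True}$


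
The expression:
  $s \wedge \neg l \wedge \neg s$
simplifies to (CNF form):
$\text{False}$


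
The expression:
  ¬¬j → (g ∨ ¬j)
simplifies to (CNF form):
g ∨ ¬j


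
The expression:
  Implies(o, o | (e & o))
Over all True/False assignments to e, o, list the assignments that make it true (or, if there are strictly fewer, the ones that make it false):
is always true.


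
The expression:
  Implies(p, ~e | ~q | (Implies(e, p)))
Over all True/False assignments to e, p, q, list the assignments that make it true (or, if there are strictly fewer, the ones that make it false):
is always true.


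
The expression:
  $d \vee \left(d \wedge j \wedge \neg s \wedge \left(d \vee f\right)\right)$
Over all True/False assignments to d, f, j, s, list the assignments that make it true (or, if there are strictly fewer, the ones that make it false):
is true only for:
  d=True, f=False, j=False, s=False;
  d=True, f=False, j=False, s=True;
  d=True, f=False, j=True, s=False;
  d=True, f=False, j=True, s=True;
  d=True, f=True, j=False, s=False;
  d=True, f=True, j=False, s=True;
  d=True, f=True, j=True, s=False;
  d=True, f=True, j=True, s=True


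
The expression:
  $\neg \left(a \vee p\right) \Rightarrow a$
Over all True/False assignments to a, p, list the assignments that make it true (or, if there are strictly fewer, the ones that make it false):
is false only for:
  a=False, p=False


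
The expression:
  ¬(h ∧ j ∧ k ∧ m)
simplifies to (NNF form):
¬h ∨ ¬j ∨ ¬k ∨ ¬m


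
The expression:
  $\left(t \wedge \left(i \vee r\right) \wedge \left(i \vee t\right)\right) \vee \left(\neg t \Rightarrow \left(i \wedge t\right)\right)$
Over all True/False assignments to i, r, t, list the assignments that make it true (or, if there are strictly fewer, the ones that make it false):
is true only for:
  i=False, r=False, t=True;
  i=False, r=True, t=True;
  i=True, r=False, t=True;
  i=True, r=True, t=True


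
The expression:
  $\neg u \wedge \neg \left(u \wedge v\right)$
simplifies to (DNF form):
$\neg u$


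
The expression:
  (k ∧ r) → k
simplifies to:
True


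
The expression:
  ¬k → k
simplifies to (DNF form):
k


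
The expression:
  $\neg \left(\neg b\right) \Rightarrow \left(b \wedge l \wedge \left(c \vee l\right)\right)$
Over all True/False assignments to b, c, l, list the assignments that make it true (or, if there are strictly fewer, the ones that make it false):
is false only for:
  b=True, c=False, l=False;
  b=True, c=True, l=False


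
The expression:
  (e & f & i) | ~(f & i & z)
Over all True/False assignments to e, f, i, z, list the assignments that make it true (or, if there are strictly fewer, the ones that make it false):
is false only for:
  e=False, f=True, i=True, z=True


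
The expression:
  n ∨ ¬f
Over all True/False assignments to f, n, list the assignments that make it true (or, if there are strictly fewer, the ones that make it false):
is false only for:
  f=True, n=False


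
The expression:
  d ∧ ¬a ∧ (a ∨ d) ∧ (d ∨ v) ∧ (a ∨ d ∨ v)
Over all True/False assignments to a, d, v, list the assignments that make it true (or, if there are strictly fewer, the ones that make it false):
is true only for:
  a=False, d=True, v=False;
  a=False, d=True, v=True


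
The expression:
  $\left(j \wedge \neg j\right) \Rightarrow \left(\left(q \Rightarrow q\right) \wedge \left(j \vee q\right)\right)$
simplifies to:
$\text{True}$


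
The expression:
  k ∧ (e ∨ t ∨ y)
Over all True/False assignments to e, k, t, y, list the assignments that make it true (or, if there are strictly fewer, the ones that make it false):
is true only for:
  e=False, k=True, t=False, y=True;
  e=False, k=True, t=True, y=False;
  e=False, k=True, t=True, y=True;
  e=True, k=True, t=False, y=False;
  e=True, k=True, t=False, y=True;
  e=True, k=True, t=True, y=False;
  e=True, k=True, t=True, y=True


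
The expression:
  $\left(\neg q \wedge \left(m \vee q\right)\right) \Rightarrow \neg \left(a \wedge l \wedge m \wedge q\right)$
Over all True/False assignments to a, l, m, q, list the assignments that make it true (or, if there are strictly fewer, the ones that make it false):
is always true.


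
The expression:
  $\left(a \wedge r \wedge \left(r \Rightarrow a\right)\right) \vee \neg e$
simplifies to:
$\left(a \wedge r\right) \vee \neg e$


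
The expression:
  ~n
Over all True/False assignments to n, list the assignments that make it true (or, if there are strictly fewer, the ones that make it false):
is true only for:
  n=False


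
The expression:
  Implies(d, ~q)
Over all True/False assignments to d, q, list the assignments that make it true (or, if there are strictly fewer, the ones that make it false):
is false only for:
  d=True, q=True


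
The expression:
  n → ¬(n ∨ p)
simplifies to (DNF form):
¬n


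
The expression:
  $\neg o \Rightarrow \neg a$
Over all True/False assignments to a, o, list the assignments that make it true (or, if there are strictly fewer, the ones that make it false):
is false only for:
  a=True, o=False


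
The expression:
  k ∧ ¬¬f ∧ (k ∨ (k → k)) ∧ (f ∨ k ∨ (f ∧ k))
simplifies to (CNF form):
f ∧ k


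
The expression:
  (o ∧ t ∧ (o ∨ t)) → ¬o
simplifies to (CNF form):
¬o ∨ ¬t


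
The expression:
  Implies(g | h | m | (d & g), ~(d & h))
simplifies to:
~d | ~h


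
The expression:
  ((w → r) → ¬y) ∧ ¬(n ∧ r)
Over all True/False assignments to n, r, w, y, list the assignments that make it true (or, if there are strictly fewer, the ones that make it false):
is true only for:
  n=False, r=False, w=False, y=False;
  n=False, r=False, w=True, y=False;
  n=False, r=False, w=True, y=True;
  n=False, r=True, w=False, y=False;
  n=False, r=True, w=True, y=False;
  n=True, r=False, w=False, y=False;
  n=True, r=False, w=True, y=False;
  n=True, r=False, w=True, y=True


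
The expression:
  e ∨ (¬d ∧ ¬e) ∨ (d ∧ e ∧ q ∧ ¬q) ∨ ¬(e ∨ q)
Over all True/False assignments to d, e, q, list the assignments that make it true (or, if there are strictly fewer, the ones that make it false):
is false only for:
  d=True, e=False, q=True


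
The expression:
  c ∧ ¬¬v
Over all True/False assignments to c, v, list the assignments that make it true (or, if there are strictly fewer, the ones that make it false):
is true only for:
  c=True, v=True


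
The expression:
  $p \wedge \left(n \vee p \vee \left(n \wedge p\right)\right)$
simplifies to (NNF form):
$p$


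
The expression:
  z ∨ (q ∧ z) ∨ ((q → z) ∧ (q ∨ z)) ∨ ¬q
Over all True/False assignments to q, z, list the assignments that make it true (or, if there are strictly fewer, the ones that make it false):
is false only for:
  q=True, z=False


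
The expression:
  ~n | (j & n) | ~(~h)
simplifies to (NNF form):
h | j | ~n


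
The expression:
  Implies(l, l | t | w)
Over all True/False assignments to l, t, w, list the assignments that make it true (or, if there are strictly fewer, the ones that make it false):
is always true.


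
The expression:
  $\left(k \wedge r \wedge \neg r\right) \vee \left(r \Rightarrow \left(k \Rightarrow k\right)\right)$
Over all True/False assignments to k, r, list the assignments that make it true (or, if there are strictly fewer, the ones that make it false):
is always true.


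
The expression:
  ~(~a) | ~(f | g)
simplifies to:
a | (~f & ~g)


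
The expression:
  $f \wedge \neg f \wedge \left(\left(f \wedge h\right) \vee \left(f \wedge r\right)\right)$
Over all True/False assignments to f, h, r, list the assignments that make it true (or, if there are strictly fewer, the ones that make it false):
is never true.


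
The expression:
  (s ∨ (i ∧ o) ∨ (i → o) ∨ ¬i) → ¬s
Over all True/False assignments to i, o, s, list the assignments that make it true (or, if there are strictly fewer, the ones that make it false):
is true only for:
  i=False, o=False, s=False;
  i=False, o=True, s=False;
  i=True, o=False, s=False;
  i=True, o=True, s=False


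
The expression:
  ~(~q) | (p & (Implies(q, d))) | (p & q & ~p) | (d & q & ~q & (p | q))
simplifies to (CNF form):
p | q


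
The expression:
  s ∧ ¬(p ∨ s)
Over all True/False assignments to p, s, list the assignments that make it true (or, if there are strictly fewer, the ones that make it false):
is never true.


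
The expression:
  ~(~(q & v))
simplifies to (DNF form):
q & v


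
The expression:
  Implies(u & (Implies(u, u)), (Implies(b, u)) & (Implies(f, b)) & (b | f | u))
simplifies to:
b | ~f | ~u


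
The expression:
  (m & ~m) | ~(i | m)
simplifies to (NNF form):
~i & ~m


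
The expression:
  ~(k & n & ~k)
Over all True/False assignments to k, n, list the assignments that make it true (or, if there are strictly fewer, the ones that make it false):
is always true.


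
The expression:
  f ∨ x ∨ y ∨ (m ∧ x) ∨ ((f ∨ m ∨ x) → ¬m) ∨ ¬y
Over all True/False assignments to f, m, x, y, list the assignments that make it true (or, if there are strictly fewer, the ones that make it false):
is always true.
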